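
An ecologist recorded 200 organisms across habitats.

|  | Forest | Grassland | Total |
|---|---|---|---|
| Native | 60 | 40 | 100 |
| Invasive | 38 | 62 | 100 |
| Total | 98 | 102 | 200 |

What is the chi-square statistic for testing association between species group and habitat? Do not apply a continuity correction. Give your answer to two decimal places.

9.68

Grand total N = 200.
Expected counts (row total × column total / N):
  Native, Forest: 100×98/200 = 49.000
  Native, Grassland: 100×102/200 = 51.000
  Invasive, Forest: 100×98/200 = 49.000
  Invasive, Grassland: 100×102/200 = 51.000
Contributions (O − E)²/E:
  (60 − 49.000)²/49.000 = 2.4694
  (40 − 51.000)²/51.000 = 2.3725
  (38 − 49.000)²/49.000 = 2.4694
  (62 − 51.000)²/51.000 = 2.3725
χ² = 2.4694 + 2.3725 + 2.4694 + 2.3725 = 9.68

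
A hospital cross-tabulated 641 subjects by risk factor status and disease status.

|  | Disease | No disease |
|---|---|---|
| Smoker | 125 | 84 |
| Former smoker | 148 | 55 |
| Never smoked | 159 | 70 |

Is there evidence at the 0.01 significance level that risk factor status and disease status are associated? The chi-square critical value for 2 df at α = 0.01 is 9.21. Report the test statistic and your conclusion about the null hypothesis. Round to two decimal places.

Row totals: 209, 203, 229. Column totals: 432, 209. Grand total N = 641.
Expected counts (row total × column total / N):
  Smoker, Disease: 209×432/641 = 140.855
  Smoker, No disease: 209×209/641 = 68.145
  Former smoker, Disease: 203×432/641 = 136.811
  Former smoker, No disease: 203×209/641 = 66.189
  Never smoked, Disease: 229×432/641 = 154.334
  Never smoked, No disease: 229×209/641 = 74.666
Contributions (O − E)²/E:
  (125 − 140.855)²/140.855 = 1.7847
  (84 − 68.145)²/68.145 = 3.6889
  (148 − 136.811)²/136.811 = 0.9151
  (55 − 66.189)²/66.189 = 1.8915
  (159 − 154.334)²/154.334 = 0.1411
  (70 − 74.666)²/74.666 = 0.2916
χ² = 1.7847 + 3.6889 + 0.9151 + 1.8915 + 0.1411 + 0.2916 = 8.71
df = (3−1)(2−1) = 2. Since 8.71 < 9.21, fail to reject the null hypothesis of independence at α = 0.01.

8.71; fail to reject H₀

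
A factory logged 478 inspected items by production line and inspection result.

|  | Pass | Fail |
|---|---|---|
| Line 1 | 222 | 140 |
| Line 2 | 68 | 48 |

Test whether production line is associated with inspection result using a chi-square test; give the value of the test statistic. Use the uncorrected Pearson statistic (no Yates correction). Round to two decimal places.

Row totals: 362, 116. Column totals: 290, 188. Grand total N = 478.
Expected counts (row total × column total / N):
  Line 1, Pass: 362×290/478 = 219.623
  Line 1, Fail: 362×188/478 = 142.377
  Line 2, Pass: 116×290/478 = 70.377
  Line 2, Fail: 116×188/478 = 45.623
Contributions (O − E)²/E:
  (222 − 219.623)²/219.623 = 0.0257
  (140 − 142.377)²/142.377 = 0.0397
  (68 − 70.377)²/70.377 = 0.0803
  (48 − 45.623)²/45.623 = 0.1238
χ² = 0.0257 + 0.0397 + 0.0803 + 0.1238 = 0.27

0.27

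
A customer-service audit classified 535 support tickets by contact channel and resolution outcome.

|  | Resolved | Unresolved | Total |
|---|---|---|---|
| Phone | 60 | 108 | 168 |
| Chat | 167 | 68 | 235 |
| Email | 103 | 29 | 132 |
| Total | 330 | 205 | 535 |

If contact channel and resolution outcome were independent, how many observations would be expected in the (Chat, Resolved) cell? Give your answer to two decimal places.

Row total (Chat) = 235; column total (Resolved) = 330; grand total N = 535.
Expected count = (row total × column total) / N = 235 × 330 / 535 = 144.95.

144.95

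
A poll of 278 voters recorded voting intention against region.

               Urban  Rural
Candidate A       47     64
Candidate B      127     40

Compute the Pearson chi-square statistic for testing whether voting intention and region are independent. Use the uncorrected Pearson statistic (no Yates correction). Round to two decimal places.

Row totals: 111, 167. Column totals: 174, 104. Grand total N = 278.
Expected counts (row total × column total / N):
  Candidate A, Urban: 111×174/278 = 69.475
  Candidate A, Rural: 111×104/278 = 41.525
  Candidate B, Urban: 167×174/278 = 104.525
  Candidate B, Rural: 167×104/278 = 62.475
Contributions (O − E)²/E:
  (47 − 69.475)²/69.475 = 7.2706
  (64 − 41.525)²/41.525 = 12.1644
  (127 − 104.525)²/104.525 = 4.8326
  (40 − 62.475)²/62.475 = 8.0852
χ² = 7.2706 + 12.1644 + 4.8326 + 8.0852 = 32.35

32.35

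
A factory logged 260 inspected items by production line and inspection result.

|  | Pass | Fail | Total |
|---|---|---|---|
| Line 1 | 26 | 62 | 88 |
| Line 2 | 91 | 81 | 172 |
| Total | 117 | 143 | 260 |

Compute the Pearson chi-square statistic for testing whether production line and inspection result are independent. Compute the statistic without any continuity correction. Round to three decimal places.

12.837

Grand total N = 260.
Expected counts (row total × column total / N):
  Line 1, Pass: 88×117/260 = 39.6000
  Line 1, Fail: 88×143/260 = 48.4000
  Line 2, Pass: 172×117/260 = 77.4000
  Line 2, Fail: 172×143/260 = 94.6000
Contributions (O − E)²/E:
  (26 − 39.6000)²/39.6000 = 4.6707
  (62 − 48.4000)²/48.4000 = 3.8215
  (91 − 77.4000)²/77.4000 = 2.3897
  (81 − 94.6000)²/94.6000 = 1.9552
χ² = 4.6707 + 3.8215 + 2.3897 + 1.9552 = 12.837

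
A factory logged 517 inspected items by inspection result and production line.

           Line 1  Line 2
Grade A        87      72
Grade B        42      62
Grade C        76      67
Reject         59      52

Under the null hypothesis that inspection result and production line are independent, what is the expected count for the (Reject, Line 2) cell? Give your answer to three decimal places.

Row total (Reject) = 111; column total (Line 2) = 253; grand total N = 517.
Expected count = (row total × column total) / N = 111 × 253 / 517 = 54.319.

54.319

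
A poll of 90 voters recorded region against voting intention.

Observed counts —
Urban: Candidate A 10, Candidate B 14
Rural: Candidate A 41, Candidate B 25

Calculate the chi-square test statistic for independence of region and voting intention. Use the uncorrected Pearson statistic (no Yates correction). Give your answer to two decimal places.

Row totals: 24, 66. Column totals: 51, 39. Grand total N = 90.
Expected counts (row total × column total / N):
  Urban, Candidate A: 24×51/90 = 13.600
  Urban, Candidate B: 24×39/90 = 10.400
  Rural, Candidate A: 66×51/90 = 37.400
  Rural, Candidate B: 66×39/90 = 28.600
Contributions (O − E)²/E:
  (10 − 13.600)²/13.600 = 0.9529
  (14 − 10.400)²/10.400 = 1.2462
  (41 − 37.400)²/37.400 = 0.3465
  (25 − 28.600)²/28.600 = 0.4531
χ² = 0.9529 + 1.2462 + 0.3465 + 0.4531 = 3.00

3.00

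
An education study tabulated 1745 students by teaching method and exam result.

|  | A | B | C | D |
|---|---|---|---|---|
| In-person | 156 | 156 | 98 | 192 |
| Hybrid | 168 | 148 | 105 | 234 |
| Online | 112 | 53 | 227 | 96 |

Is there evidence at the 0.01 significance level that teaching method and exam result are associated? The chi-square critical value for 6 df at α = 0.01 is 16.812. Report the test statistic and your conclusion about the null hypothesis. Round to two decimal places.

Row totals: 602, 655, 488. Column totals: 436, 357, 430, 522. Grand total N = 1745.
Expected counts (row total × column total / N):
  In-person, A: 602×436/1745 = 150.4138
  In-person, B: 602×357/1745 = 123.1599
  In-person, C: 602×430/1745 = 148.3438
  In-person, D: 602×522/1745 = 180.0825
  Hybrid, A: 655×436/1745 = 163.6562
  Hybrid, B: 655×357/1745 = 134.0029
  Hybrid, C: 655×430/1745 = 161.4040
  Hybrid, D: 655×522/1745 = 195.9370
  Online, A: 488×436/1745 = 121.9301
  Online, B: 488×357/1745 = 99.8372
  Online, C: 488×430/1745 = 120.2521
  Online, D: 488×522/1745 = 145.9805
Contributions (O − E)²/E:
  (156 − 150.4138)²/150.4138 = 0.2075
  (156 − 123.1599)²/123.1599 = 8.7567
  (98 − 148.3438)²/148.3438 = 17.0853
  (192 − 180.0825)²/180.0825 = 0.7887
  (168 − 163.6562)²/163.6562 = 0.1153
  (148 − 134.0029)²/134.0029 = 1.4620
  (105 − 161.4040)²/161.4040 = 19.7109
  (234 − 195.9370)²/195.9370 = 7.3942
  (112 − 121.9301)²/121.9301 = 0.8087
  (53 − 99.8372)²/99.8372 = 21.9730
  (227 − 120.2521)²/120.2521 = 94.7602
  (96 − 145.9805)²/145.9805 = 17.1122
χ² = 0.2075 + 8.7567 + 17.0853 + 0.7887 + 0.1153 + 1.4620 + 19.7109 + 7.3942 + 0.8087 + 21.9730 + 94.7602 + 17.1122 = 190.17
df = (3−1)(4−1) = 6. Since 190.17 > 16.812, reject the null hypothesis of independence at α = 0.01.

190.17; reject H₀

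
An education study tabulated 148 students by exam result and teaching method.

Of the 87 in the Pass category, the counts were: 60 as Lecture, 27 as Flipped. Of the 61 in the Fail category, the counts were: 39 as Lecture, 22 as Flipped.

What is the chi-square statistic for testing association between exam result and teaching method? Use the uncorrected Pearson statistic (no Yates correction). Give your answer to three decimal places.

Row totals: 87, 61. Column totals: 99, 49. Grand total N = 148.
Expected counts (row total × column total / N):
  Pass, Lecture: 87×99/148 = 58.1959
  Pass, Flipped: 87×49/148 = 28.8041
  Fail, Lecture: 61×99/148 = 40.8041
  Fail, Flipped: 61×49/148 = 20.1959
Contributions (O − E)²/E:
  (60 − 58.1959)²/58.1959 = 0.0559
  (27 − 28.8041)²/28.8041 = 0.1130
  (39 − 40.8041)²/40.8041 = 0.0798
  (22 − 20.1959)²/20.1959 = 0.1612
χ² = 0.0559 + 0.1130 + 0.0798 + 0.1612 = 0.410

0.410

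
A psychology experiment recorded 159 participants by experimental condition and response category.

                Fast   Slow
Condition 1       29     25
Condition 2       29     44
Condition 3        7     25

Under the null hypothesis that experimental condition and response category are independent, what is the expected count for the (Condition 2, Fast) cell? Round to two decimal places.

29.84

Row total (Condition 2) = 73; column total (Fast) = 65; grand total N = 159.
Expected count = (row total × column total) / N = 73 × 65 / 159 = 29.84.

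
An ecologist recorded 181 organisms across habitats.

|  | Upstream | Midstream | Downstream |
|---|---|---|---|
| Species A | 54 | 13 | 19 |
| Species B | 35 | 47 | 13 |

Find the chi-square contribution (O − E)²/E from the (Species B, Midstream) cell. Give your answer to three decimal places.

7.637

Row total (Species B) = 95; column total (Midstream) = 60; N = 181.
Expected count E = 95 × 60 / 181 = 31.4917.
Contribution = (O − E)²/E = (47 − 31.4917)² / 31.4917 = 7.637.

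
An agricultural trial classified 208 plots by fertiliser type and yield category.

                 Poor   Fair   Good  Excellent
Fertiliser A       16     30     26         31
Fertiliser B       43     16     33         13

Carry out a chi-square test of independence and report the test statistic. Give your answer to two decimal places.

24.79

Row totals: 103, 105. Column totals: 59, 46, 59, 44. Grand total N = 208.
Expected counts (row total × column total / N):
  Fertiliser A, Poor: 103×59/208 = 29.216
  Fertiliser A, Fair: 103×46/208 = 22.779
  Fertiliser A, Good: 103×59/208 = 29.216
  Fertiliser A, Excellent: 103×44/208 = 21.788
  Fertiliser B, Poor: 105×59/208 = 29.784
  Fertiliser B, Fair: 105×46/208 = 23.221
  Fertiliser B, Good: 105×59/208 = 29.784
  Fertiliser B, Excellent: 105×44/208 = 22.212
Contributions (O − E)²/E:
  (16 − 29.216)²/29.216 = 5.9783
  (30 − 22.779)²/22.779 = 2.2891
  (26 − 29.216)²/29.216 = 0.3540
  (31 − 21.788)²/21.788 = 3.8948
  (43 − 29.784)²/29.784 = 5.8643
  (16 − 23.221)²/23.221 = 2.2455
  (33 − 29.784)²/29.784 = 0.3473
  (13 − 22.212)²/22.212 = 3.8205
χ² = 5.9783 + 2.2891 + 0.3540 + 3.8948 + 5.8643 + 2.2455 + 0.3473 + 3.8205 = 24.79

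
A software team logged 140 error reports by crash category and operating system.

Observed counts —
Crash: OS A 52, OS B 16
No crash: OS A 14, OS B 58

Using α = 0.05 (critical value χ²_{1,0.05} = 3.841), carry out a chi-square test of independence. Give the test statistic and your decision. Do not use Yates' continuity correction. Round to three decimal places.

45.640; reject H₀

Row totals: 68, 72. Column totals: 66, 74. Grand total N = 140.
Expected counts (row total × column total / N):
  Crash, OS A: 68×66/140 = 32.0571
  Crash, OS B: 68×74/140 = 35.9429
  No crash, OS A: 72×66/140 = 33.9429
  No crash, OS B: 72×74/140 = 38.0571
Contributions (O − E)²/E:
  (52 − 32.0571)²/32.0571 = 12.4066
  (16 − 35.9429)²/35.9429 = 11.0653
  (14 − 33.9429)²/33.9429 = 11.7173
  (58 − 38.0571)²/38.0571 = 10.4506
χ² = 12.4066 + 11.0653 + 11.7173 + 10.4506 = 45.640
df = (2−1)(2−1) = 1. Since 45.640 > 3.841, reject the null hypothesis of independence at α = 0.05.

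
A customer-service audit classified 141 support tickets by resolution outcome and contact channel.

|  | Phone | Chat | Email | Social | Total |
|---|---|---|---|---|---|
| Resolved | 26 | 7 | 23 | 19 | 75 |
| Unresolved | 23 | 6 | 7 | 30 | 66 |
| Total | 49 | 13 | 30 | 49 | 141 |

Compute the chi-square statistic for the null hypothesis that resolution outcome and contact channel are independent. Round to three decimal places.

10.733

Grand total N = 141.
Expected counts (row total × column total / N):
  Resolved, Phone: 75×49/141 = 26.06383
  Resolved, Chat: 75×13/141 = 6.91489
  Resolved, Email: 75×30/141 = 15.95745
  Resolved, Social: 75×49/141 = 26.06383
  Unresolved, Phone: 66×49/141 = 22.93617
  Unresolved, Chat: 66×13/141 = 6.08511
  Unresolved, Email: 66×30/141 = 14.04255
  Unresolved, Social: 66×49/141 = 22.93617
Contributions (O − E)²/E:
  (26 − 26.06383)²/26.06383 = 0.0002
  (7 − 6.91489)²/6.91489 = 0.0010
  (23 − 15.95745)²/15.95745 = 3.1081
  (19 − 26.06383)²/26.06383 = 1.9144
  (23 − 22.93617)²/22.93617 = 0.0002
  (6 − 6.08511)²/6.08511 = 0.0012
  (7 − 14.04255)²/14.04255 = 3.5319
  (30 − 22.93617)²/22.93617 = 2.1755
χ² = 0.0002 + 0.0010 + 3.1081 + 1.9144 + 0.0002 + 0.0012 + 3.5319 + 2.1755 = 10.733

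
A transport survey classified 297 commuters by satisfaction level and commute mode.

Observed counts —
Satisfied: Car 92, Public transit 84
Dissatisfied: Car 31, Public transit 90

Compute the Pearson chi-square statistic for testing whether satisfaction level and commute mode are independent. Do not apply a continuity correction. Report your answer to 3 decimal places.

Row totals: 176, 121. Column totals: 123, 174. Grand total N = 297.
Expected counts (row total × column total / N):
  Satisfied, Car: 176×123/297 = 72.8889
  Satisfied, Public transit: 176×174/297 = 103.1111
  Dissatisfied, Car: 121×123/297 = 50.1111
  Dissatisfied, Public transit: 121×174/297 = 70.8889
Contributions (O − E)²/E:
  (92 − 72.8889)²/72.8889 = 5.0108
  (84 − 103.1111)²/103.1111 = 3.5421
  (31 − 50.1111)²/50.1111 = 7.2885
  (90 − 70.8889)²/70.8889 = 5.1522
χ² = 5.0108 + 3.5421 + 7.2885 + 5.1522 = 20.994

20.994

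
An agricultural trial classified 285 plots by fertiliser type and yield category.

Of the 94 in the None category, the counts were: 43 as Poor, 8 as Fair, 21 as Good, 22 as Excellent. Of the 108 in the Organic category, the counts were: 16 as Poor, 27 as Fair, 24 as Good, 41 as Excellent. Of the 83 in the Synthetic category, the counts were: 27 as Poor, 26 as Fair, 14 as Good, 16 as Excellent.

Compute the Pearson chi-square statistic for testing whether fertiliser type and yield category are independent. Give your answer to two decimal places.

35.60

Row totals: 94, 108, 83. Column totals: 86, 61, 59, 79. Grand total N = 285.
Expected counts (row total × column total / N):
  None, Poor: 94×86/285 = 28.365
  None, Fair: 94×61/285 = 20.119
  None, Good: 94×59/285 = 19.460
  None, Excellent: 94×79/285 = 26.056
  Organic, Poor: 108×86/285 = 32.589
  Organic, Fair: 108×61/285 = 23.116
  Organic, Good: 108×59/285 = 22.358
  Organic, Excellent: 108×79/285 = 29.937
  Synthetic, Poor: 83×86/285 = 25.046
  Synthetic, Fair: 83×61/285 = 17.765
  Synthetic, Good: 83×59/285 = 17.182
  Synthetic, Excellent: 83×79/285 = 23.007
Contributions (O − E)²/E:
  (43 − 28.365)²/28.365 = 7.5510
  (8 − 20.119)²/20.119 = 7.3001
  (21 − 19.460)²/19.460 = 0.1219
  (22 − 26.056)²/26.056 = 0.6314
  (16 − 32.589)²/32.589 = 8.4444
  (27 − 23.116)²/23.116 = 0.6526
  (24 − 22.358)²/22.358 = 0.1206
  (41 − 29.937)²/29.937 = 4.0883
  (27 − 25.046)²/25.046 = 0.1524
  (26 − 17.765)²/17.765 = 3.8174
  (14 − 17.182)²/17.182 = 0.5893
  (16 − 23.007)²/23.007 = 2.1340
χ² = 7.5510 + 7.3001 + 0.1219 + 0.6314 + 8.4444 + 0.6526 + 0.1206 + 4.0883 + 0.1524 + 3.8174 + 0.5893 + 2.1340 = 35.60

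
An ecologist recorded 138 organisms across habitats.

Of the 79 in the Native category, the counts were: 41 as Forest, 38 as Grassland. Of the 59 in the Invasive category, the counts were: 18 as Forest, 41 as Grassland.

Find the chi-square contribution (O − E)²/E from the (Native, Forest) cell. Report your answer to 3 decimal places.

1.545

Row total (Native) = 79; column total (Forest) = 59; N = 138.
Expected count E = 79 × 59 / 138 = 33.7754.
Contribution = (O − E)²/E = (41 − 33.7754)² / 33.7754 = 1.545.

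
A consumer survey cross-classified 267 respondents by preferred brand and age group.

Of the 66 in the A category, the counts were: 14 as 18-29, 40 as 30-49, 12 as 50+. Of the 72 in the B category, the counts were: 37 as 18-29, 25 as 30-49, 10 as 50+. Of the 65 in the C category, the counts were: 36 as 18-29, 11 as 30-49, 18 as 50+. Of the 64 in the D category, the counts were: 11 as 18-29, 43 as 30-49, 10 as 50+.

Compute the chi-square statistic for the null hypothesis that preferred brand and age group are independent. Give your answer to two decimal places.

49.26

Row totals: 66, 72, 65, 64. Column totals: 98, 119, 50. Grand total N = 267.
Expected counts (row total × column total / N):
  A, 18-29: 66×98/267 = 24.225
  A, 30-49: 66×119/267 = 29.416
  A, 50+: 66×50/267 = 12.360
  B, 18-29: 72×98/267 = 26.427
  B, 30-49: 72×119/267 = 32.090
  B, 50+: 72×50/267 = 13.483
  C, 18-29: 65×98/267 = 23.858
  C, 30-49: 65×119/267 = 28.970
  C, 50+: 65×50/267 = 12.172
  D, 18-29: 64×98/267 = 23.491
  D, 30-49: 64×119/267 = 28.524
  D, 50+: 64×50/267 = 11.985
Contributions (O − E)²/E:
  (14 − 24.225)²/24.225 = 4.3158
  (40 − 29.416)²/29.416 = 3.8082
  (12 − 12.360)²/12.360 = 0.0105
  (37 − 26.427)²/26.427 = 4.2301
  (25 − 32.090)²/32.090 = 1.5665
  (10 − 13.483)²/13.483 = 0.8997
  (36 − 23.858)²/23.858 = 6.1794
  (11 − 28.970)²/28.970 = 11.1467
  (18 − 12.172)²/12.172 = 2.7905
  (11 − 23.491)²/23.491 = 6.6419
  (43 − 28.524)²/28.524 = 7.3466
  (10 − 11.985)²/11.985 = 0.3288
χ² = 4.3158 + 3.8082 + 0.0105 + 4.2301 + 1.5665 + 0.8997 + 6.1794 + 11.1467 + 2.7905 + 6.6419 + 7.3466 + 0.3288 = 49.26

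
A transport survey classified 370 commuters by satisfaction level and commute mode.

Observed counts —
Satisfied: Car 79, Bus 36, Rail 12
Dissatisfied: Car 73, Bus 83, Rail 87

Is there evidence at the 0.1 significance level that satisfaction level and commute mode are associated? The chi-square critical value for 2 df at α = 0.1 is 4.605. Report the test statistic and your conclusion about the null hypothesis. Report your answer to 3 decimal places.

43.529; reject H₀

Row totals: 127, 243. Column totals: 152, 119, 99. Grand total N = 370.
Expected counts (row total × column total / N):
  Satisfied, Car: 127×152/370 = 52.1730
  Satisfied, Bus: 127×119/370 = 40.8459
  Satisfied, Rail: 127×99/370 = 33.9811
  Dissatisfied, Car: 243×152/370 = 99.8270
  Dissatisfied, Bus: 243×119/370 = 78.1541
  Dissatisfied, Rail: 243×99/370 = 65.0189
Contributions (O − E)²/E:
  (79 − 52.1730)²/52.1730 = 13.7943
  (36 − 40.8459)²/40.8459 = 0.5749
  (12 − 33.9811)²/33.9811 = 14.2187
  (73 − 99.8270)²/99.8270 = 7.2094
  (83 − 78.1541)²/78.1541 = 0.3005
  (87 − 65.0189)²/65.0189 = 7.4312
χ² = 13.7943 + 0.5749 + 14.2187 + 7.2094 + 0.3005 + 7.4312 = 43.529
df = (2−1)(3−1) = 2. Since 43.529 > 4.605, reject the null hypothesis of independence at α = 0.1.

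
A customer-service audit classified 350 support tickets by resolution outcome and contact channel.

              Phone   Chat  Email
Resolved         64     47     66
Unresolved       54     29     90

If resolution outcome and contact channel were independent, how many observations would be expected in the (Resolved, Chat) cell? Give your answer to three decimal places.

Row total (Resolved) = 177; column total (Chat) = 76; grand total N = 350.
Expected count = (row total × column total) / N = 177 × 76 / 350 = 38.434.

38.434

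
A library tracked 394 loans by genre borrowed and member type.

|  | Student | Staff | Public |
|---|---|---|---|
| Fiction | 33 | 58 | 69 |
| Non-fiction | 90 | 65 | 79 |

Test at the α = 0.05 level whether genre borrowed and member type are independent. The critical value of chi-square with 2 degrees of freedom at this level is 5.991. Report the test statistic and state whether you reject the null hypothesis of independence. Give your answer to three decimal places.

Row totals: 160, 234. Column totals: 123, 123, 148. Grand total N = 394.
Expected counts (row total × column total / N):
  Fiction, Student: 160×123/394 = 49.9492
  Fiction, Staff: 160×123/394 = 49.9492
  Fiction, Public: 160×148/394 = 60.1015
  Non-fiction, Student: 234×123/394 = 73.0508
  Non-fiction, Staff: 234×123/394 = 73.0508
  Non-fiction, Public: 234×148/394 = 87.8985
Contributions (O − E)²/E:
  (33 − 49.9492)²/49.9492 = 5.7514
  (58 − 49.9492)²/49.9492 = 1.2976
  (69 − 60.1015)²/60.1015 = 1.3175
  (90 − 73.0508)²/73.0508 = 3.9325
  (65 − 73.0508)²/73.0508 = 0.8873
  (79 − 87.8985)²/87.8985 = 0.9008
χ² = 5.7514 + 1.2976 + 1.3175 + 3.9325 + 0.8873 + 0.9008 = 14.087
df = (2−1)(3−1) = 2. Since 14.087 > 5.991, reject the null hypothesis of independence at α = 0.05.

14.087; reject H₀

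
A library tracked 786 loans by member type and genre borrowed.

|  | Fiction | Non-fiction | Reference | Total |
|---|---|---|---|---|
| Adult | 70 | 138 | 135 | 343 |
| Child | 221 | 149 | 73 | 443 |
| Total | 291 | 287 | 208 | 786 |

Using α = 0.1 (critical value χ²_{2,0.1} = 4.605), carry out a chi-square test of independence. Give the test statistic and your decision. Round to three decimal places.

85.925; reject H₀

Grand total N = 786.
Expected counts (row total × column total / N):
  Adult, Fiction: 343×291/786 = 126.9885
  Adult, Non-fiction: 343×287/786 = 125.2430
  Adult, Reference: 343×208/786 = 90.7684
  Child, Fiction: 443×291/786 = 164.0115
  Child, Non-fiction: 443×287/786 = 161.7570
  Child, Reference: 443×208/786 = 117.2316
Contributions (O − E)²/E:
  (70 − 126.9885)²/126.9885 = 25.5747
  (138 − 125.2430)²/125.2430 = 1.2994
  (135 − 90.7684)²/90.7684 = 21.5541
  (221 − 164.0115)²/164.0115 = 19.8016
  (149 − 161.7570)²/161.7570 = 1.0061
  (73 − 117.2316)²/117.2316 = 16.6886
χ² = 25.5747 + 1.2994 + 21.5541 + 19.8016 + 1.0061 + 16.6886 = 85.925
df = (2−1)(3−1) = 2. Since 85.925 > 4.605, reject the null hypothesis of independence at α = 0.1.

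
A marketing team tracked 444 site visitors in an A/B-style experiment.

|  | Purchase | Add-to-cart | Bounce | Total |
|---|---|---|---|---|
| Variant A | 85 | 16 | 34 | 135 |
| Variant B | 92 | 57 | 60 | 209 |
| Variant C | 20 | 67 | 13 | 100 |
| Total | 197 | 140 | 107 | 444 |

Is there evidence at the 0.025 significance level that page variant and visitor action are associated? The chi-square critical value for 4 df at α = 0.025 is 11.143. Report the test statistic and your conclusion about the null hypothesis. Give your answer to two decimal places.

88.61; reject H₀

Grand total N = 444.
Expected counts (row total × column total / N):
  Variant A, Purchase: 135×197/444 = 59.899
  Variant A, Add-to-cart: 135×140/444 = 42.568
  Variant A, Bounce: 135×107/444 = 32.534
  Variant B, Purchase: 209×197/444 = 92.732
  Variant B, Add-to-cart: 209×140/444 = 65.901
  Variant B, Bounce: 209×107/444 = 50.367
  Variant C, Purchase: 100×197/444 = 44.369
  Variant C, Add-to-cart: 100×140/444 = 31.532
  Variant C, Bounce: 100×107/444 = 24.099
Contributions (O − E)²/E:
  (85 − 59.899)²/59.899 = 10.5187
  (16 − 42.568)²/42.568 = 16.5819
  (34 − 32.534)²/32.534 = 0.0661
  (92 − 92.732)²/92.732 = 0.0058
  (57 − 65.901)²/65.901 = 1.2022
  (60 − 50.367)²/50.367 = 1.8424
  (20 − 44.369)²/44.369 = 13.3843
  (67 − 31.532)²/31.532 = 39.8953
  (13 − 24.099)²/24.099 = 5.1117
χ² = 10.5187 + 16.5819 + 0.0661 + 0.0058 + 1.2022 + 1.8424 + 13.3843 + 39.8953 + 5.1117 = 88.61
df = (3−1)(3−1) = 4. Since 88.61 > 11.143, reject the null hypothesis of independence at α = 0.025.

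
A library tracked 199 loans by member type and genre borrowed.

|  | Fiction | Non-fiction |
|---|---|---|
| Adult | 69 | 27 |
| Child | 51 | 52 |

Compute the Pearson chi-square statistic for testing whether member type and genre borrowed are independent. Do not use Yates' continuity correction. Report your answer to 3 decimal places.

10.378

Row totals: 96, 103. Column totals: 120, 79. Grand total N = 199.
Expected counts (row total × column total / N):
  Adult, Fiction: 96×120/199 = 57.88945
  Adult, Non-fiction: 96×79/199 = 38.11055
  Child, Fiction: 103×120/199 = 62.11055
  Child, Non-fiction: 103×79/199 = 40.88945
Contributions (O − E)²/E:
  (69 − 57.88945)²/57.88945 = 2.1324
  (27 − 38.11055)²/38.11055 = 3.2391
  (51 − 62.11055)²/62.11055 = 1.9875
  (52 − 40.88945)²/40.88945 = 3.0190
χ² = 2.1324 + 3.2391 + 1.9875 + 3.0190 = 10.378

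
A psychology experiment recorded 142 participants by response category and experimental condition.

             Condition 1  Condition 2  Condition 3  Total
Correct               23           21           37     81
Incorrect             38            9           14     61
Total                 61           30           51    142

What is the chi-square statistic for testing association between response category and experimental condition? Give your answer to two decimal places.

Grand total N = 142.
Expected counts (row total × column total / N):
  Correct, Condition 1: 81×61/142 = 34.796
  Correct, Condition 2: 81×30/142 = 17.113
  Correct, Condition 3: 81×51/142 = 29.092
  Incorrect, Condition 1: 61×61/142 = 26.204
  Incorrect, Condition 2: 61×30/142 = 12.887
  Incorrect, Condition 3: 61×51/142 = 21.908
Contributions (O − E)²/E:
  (23 − 34.796)²/34.796 = 3.9989
  (21 − 17.113)²/17.113 = 0.8829
  (37 − 29.092)²/29.092 = 2.1496
  (38 − 26.204)²/26.204 = 5.3101
  (9 − 12.887)²/12.887 = 1.1724
  (14 − 21.908)²/21.908 = 2.8545
χ² = 3.9989 + 0.8829 + 2.1496 + 5.3101 + 1.1724 + 2.8545 = 16.37

16.37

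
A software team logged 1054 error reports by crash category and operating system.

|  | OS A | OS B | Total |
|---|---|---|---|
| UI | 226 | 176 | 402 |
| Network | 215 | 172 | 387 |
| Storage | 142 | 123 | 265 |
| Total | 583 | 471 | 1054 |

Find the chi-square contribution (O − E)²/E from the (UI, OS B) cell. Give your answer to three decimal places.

Row total (UI) = 402; column total (OS B) = 471; N = 1054.
Expected count E = 402 × 471 / 1054 = 179.6414.
Contribution = (O − E)²/E = (176 − 179.6414)² / 179.6414 = 0.074.

0.074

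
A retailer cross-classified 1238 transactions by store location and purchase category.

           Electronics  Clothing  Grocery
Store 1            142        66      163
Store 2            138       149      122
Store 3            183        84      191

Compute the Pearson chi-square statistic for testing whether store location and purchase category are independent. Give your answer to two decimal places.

52.56

Row totals: 371, 409, 458. Column totals: 463, 299, 476. Grand total N = 1238.
Expected counts (row total × column total / N):
  Store 1, Electronics: 371×463/1238 = 138.750
  Store 1, Clothing: 371×299/1238 = 89.603
  Store 1, Grocery: 371×476/1238 = 142.646
  Store 2, Electronics: 409×463/1238 = 152.962
  Store 2, Clothing: 409×299/1238 = 98.781
  Store 2, Grocery: 409×476/1238 = 157.257
  Store 3, Electronics: 458×463/1238 = 171.288
  Store 3, Clothing: 458×299/1238 = 110.616
  Store 3, Grocery: 458×476/1238 = 176.097
Contributions (O − E)²/E:
  (142 − 138.750)²/138.750 = 0.0761
  (66 − 89.603)²/89.603 = 6.2174
  (163 − 142.646)²/142.646 = 2.9043
  (138 − 152.962)²/152.962 = 1.4635
  (149 − 98.781)²/98.781 = 25.5307
  (122 − 157.257)²/157.257 = 7.9046
  (183 − 171.288)²/171.288 = 0.8008
  (84 − 110.616)²/110.616 = 6.4042
  (191 − 176.097)²/176.097 = 1.2612
χ² = 0.0761 + 6.2174 + 2.9043 + 1.4635 + 25.5307 + 7.9046 + 0.8008 + 6.4042 + 1.2612 = 52.56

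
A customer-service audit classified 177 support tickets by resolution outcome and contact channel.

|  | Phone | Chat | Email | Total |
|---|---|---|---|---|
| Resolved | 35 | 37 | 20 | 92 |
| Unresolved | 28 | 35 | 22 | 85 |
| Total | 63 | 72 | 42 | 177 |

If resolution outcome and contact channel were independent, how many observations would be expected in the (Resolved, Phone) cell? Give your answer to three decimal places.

32.746

Row total (Resolved) = 92; column total (Phone) = 63; grand total N = 177.
Expected count = (row total × column total) / N = 92 × 63 / 177 = 32.746.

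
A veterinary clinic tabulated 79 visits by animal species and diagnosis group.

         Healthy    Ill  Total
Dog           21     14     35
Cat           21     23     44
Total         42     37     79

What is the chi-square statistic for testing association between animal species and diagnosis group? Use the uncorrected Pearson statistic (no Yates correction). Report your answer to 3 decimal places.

1.179

Grand total N = 79.
Expected counts (row total × column total / N):
  Dog, Healthy: 35×42/79 = 18.6076
  Dog, Ill: 35×37/79 = 16.3924
  Cat, Healthy: 44×42/79 = 23.3924
  Cat, Ill: 44×37/79 = 20.6076
Contributions (O − E)²/E:
  (21 − 18.6076)²/18.6076 = 0.3076
  (14 − 16.3924)²/16.3924 = 0.3492
  (21 − 23.3924)²/23.3924 = 0.2447
  (23 − 20.6076)²/20.6076 = 0.2777
χ² = 0.3076 + 0.3492 + 0.2447 + 0.2777 = 1.179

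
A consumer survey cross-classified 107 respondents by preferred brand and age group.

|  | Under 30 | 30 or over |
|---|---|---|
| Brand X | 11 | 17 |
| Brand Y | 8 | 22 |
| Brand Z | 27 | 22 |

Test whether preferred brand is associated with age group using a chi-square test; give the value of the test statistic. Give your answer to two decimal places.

Row totals: 28, 30, 49. Column totals: 46, 61. Grand total N = 107.
Expected counts (row total × column total / N):
  Brand X, Under 30: 28×46/107 = 12.037
  Brand X, 30 or over: 28×61/107 = 15.963
  Brand Y, Under 30: 30×46/107 = 12.897
  Brand Y, 30 or over: 30×61/107 = 17.103
  Brand Z, Under 30: 49×46/107 = 21.065
  Brand Z, 30 or over: 49×61/107 = 27.935
Contributions (O − E)²/E:
  (11 − 12.037)²/12.037 = 0.0893
  (17 − 15.963)²/15.963 = 0.0674
  (8 − 12.897)²/12.897 = 1.8594
  (22 − 17.103)²/17.103 = 1.4021
  (27 − 21.065)²/21.065 = 1.6722
  (22 − 27.935)²/27.935 = 1.2609
χ² = 0.0893 + 0.0674 + 1.8594 + 1.4021 + 1.6722 + 1.2609 = 6.35

6.35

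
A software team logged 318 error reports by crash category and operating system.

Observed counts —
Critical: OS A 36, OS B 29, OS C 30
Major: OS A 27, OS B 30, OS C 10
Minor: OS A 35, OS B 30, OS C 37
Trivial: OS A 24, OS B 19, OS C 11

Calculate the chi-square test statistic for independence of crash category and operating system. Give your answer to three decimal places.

12.536

Row totals: 95, 67, 102, 54. Column totals: 122, 108, 88. Grand total N = 318.
Expected counts (row total × column total / N):
  Critical, OS A: 95×122/318 = 36.4465
  Critical, OS B: 95×108/318 = 32.2642
  Critical, OS C: 95×88/318 = 26.2893
  Major, OS A: 67×122/318 = 25.7044
  Major, OS B: 67×108/318 = 22.7547
  Major, OS C: 67×88/318 = 18.5409
  Minor, OS A: 102×122/318 = 39.1321
  Minor, OS B: 102×108/318 = 34.6415
  Minor, OS C: 102×88/318 = 28.2264
  Trivial, OS A: 54×122/318 = 20.7170
  Trivial, OS B: 54×108/318 = 18.3396
  Trivial, OS C: 54×88/318 = 14.9434
Contributions (O − E)²/E:
  (36 − 36.4465)²/36.4465 = 0.0055
  (29 − 32.2642)²/32.2642 = 0.3302
  (30 − 26.2893)²/26.2893 = 0.5238
  (27 − 25.7044)²/25.7044 = 0.0653
  (30 − 22.7547)²/22.7547 = 2.3070
  (10 − 18.5409)²/18.5409 = 3.9344
  (35 − 39.1321)²/39.1321 = 0.4363
  (30 − 34.6415)²/34.6415 = 0.6219
  (37 − 28.2264)²/28.2264 = 2.7271
  (24 − 20.7170)²/20.7170 = 0.5203
  (19 − 18.3396)²/18.3396 = 0.0238
  (11 − 14.9434)²/14.9434 = 1.0406
χ² = 0.0055 + 0.3302 + 0.5238 + 0.0653 + 2.3070 + 3.9344 + 0.4363 + 0.6219 + 2.7271 + 0.5203 + 0.0238 + 1.0406 = 12.536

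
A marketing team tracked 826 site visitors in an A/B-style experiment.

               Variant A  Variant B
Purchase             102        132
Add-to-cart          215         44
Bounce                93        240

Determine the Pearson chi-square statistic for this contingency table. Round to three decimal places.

181.604

Row totals: 234, 259, 333. Column totals: 410, 416. Grand total N = 826.
Expected counts (row total × column total / N):
  Purchase, Variant A: 234×410/826 = 116.1501
  Purchase, Variant B: 234×416/826 = 117.8499
  Add-to-cart, Variant A: 259×410/826 = 128.5593
  Add-to-cart, Variant B: 259×416/826 = 130.4407
  Bounce, Variant A: 333×410/826 = 165.2906
  Bounce, Variant B: 333×416/826 = 167.7094
Contributions (O − E)²/E:
  (102 − 116.1501)²/116.1501 = 1.7238
  (132 − 117.8499)²/117.8499 = 1.6990
  (215 − 128.5593)²/128.5593 = 58.1210
  (44 − 130.4407)²/130.4407 = 57.2827
  (93 − 165.2906)²/165.2906 = 31.6166
  (240 − 167.7094)²/167.7094 = 31.1606
χ² = 1.7238 + 1.6990 + 58.1210 + 57.2827 + 31.6166 + 31.1606 = 181.604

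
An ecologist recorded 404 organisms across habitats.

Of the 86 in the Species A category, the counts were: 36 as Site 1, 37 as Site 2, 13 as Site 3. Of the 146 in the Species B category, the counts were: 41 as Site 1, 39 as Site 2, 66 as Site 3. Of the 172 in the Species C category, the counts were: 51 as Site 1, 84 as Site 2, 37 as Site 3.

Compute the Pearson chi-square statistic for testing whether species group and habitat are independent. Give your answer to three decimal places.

Row totals: 86, 146, 172. Column totals: 128, 160, 116. Grand total N = 404.
Expected counts (row total × column total / N):
  Species A, Site 1: 86×128/404 = 27.2475
  Species A, Site 2: 86×160/404 = 34.0594
  Species A, Site 3: 86×116/404 = 24.6931
  Species B, Site 1: 146×128/404 = 46.2574
  Species B, Site 2: 146×160/404 = 57.8218
  Species B, Site 3: 146×116/404 = 41.9208
  Species C, Site 1: 172×128/404 = 54.4950
  Species C, Site 2: 172×160/404 = 68.1188
  Species C, Site 3: 172×116/404 = 49.3861
Contributions (O − E)²/E:
  (36 − 27.2475)²/27.2475 = 2.8115
  (37 − 34.0594)²/34.0594 = 0.2539
  (13 − 24.6931)²/24.6931 = 5.5371
  (41 − 46.2574)²/46.2574 = 0.5975
  (39 − 57.8218)²/57.8218 = 6.1268
  (66 − 41.9208)²/41.9208 = 13.8310
  (51 − 54.4950)²/54.4950 = 0.2241
  (84 − 68.1188)²/68.1188 = 3.7025
  (37 − 49.3861)²/49.3861 = 3.1065
χ² = 2.8115 + 0.2539 + 5.5371 + 0.5975 + 6.1268 + 13.8310 + 0.2241 + 3.7025 + 3.1065 = 36.191

36.191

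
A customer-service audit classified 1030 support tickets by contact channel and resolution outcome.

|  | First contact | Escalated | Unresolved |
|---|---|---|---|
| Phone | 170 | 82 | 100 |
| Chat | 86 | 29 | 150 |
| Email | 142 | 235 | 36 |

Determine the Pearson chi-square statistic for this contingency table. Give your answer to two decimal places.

264.82

Row totals: 352, 265, 413. Column totals: 398, 346, 286. Grand total N = 1030.
Expected counts (row total × column total / N):
  Phone, First contact: 352×398/1030 = 136.016
  Phone, Escalated: 352×346/1030 = 118.245
  Phone, Unresolved: 352×286/1030 = 97.740
  Chat, First contact: 265×398/1030 = 102.398
  Chat, Escalated: 265×346/1030 = 89.019
  Chat, Unresolved: 265×286/1030 = 73.583
  Email, First contact: 413×398/1030 = 159.586
  Email, Escalated: 413×346/1030 = 138.736
  Email, Unresolved: 413×286/1030 = 114.678
Contributions (O − E)²/E:
  (170 − 136.016)²/136.016 = 8.4910
  (82 − 118.245)²/118.245 = 11.1100
  (100 − 97.740)²/97.740 = 0.0523
  (86 − 102.398)²/102.398 = 2.6260
  (29 − 89.019)²/89.019 = 40.4664
  (150 − 73.583)²/73.583 = 79.3601
  (142 − 159.586)²/159.586 = 1.9379
  (235 − 138.736)²/138.736 = 66.7942
  (36 − 114.678)²/114.678 = 53.9792
χ² = 8.4910 + 11.1100 + 0.0523 + 2.6260 + 40.4664 + 79.3601 + 1.9379 + 66.7942 + 53.9792 = 264.82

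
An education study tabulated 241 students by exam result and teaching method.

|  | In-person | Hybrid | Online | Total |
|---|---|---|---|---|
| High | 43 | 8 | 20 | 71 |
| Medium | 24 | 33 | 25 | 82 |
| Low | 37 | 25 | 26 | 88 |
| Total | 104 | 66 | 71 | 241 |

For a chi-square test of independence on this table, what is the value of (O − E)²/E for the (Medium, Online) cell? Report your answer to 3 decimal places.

Row total (Medium) = 82; column total (Online) = 71; N = 241.
Expected count E = 82 × 71 / 241 = 24.15768.
Contribution = (O − E)²/E = (25 − 24.15768)² / 24.15768 = 0.029.

0.029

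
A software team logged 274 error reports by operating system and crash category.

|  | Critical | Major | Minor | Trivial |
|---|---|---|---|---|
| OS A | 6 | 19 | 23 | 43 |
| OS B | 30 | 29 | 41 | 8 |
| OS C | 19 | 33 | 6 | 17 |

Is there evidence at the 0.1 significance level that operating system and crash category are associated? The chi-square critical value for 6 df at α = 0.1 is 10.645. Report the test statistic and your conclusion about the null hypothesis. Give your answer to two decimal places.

67.69; reject H₀

Row totals: 91, 108, 75. Column totals: 55, 81, 70, 68. Grand total N = 274.
Expected counts (row total × column total / N):
  OS A, Critical: 91×55/274 = 18.266
  OS A, Major: 91×81/274 = 26.901
  OS A, Minor: 91×70/274 = 23.248
  OS A, Trivial: 91×68/274 = 22.584
  OS B, Critical: 108×55/274 = 21.679
  OS B, Major: 108×81/274 = 31.927
  OS B, Minor: 108×70/274 = 27.591
  OS B, Trivial: 108×68/274 = 26.803
  OS C, Critical: 75×55/274 = 15.055
  OS C, Major: 75×81/274 = 22.172
  OS C, Minor: 75×70/274 = 19.161
  OS C, Trivial: 75×68/274 = 18.613
Contributions (O − E)²/E:
  (6 − 18.266)²/18.266 = 8.2369
  (19 − 26.901)²/26.901 = 2.3206
  (23 − 23.248)²/23.248 = 0.0026
  (43 − 22.584)²/22.584 = 18.4561
  (30 − 21.679)²/21.679 = 3.1938
  (29 − 31.927)²/31.927 = 0.2683
  (41 − 27.591)²/27.591 = 6.5167
  (8 − 26.803)²/26.803 = 13.1908
  (19 − 15.055)²/15.055 = 1.0337
  (33 − 22.172)²/22.172 = 5.2880
  (6 − 19.161)²/19.161 = 9.0398
  (17 − 18.613)²/18.613 = 0.1398
χ² = 8.2369 + 2.3206 + 0.0026 + 18.4561 + 3.1938 + 0.2683 + 6.5167 + 13.1908 + 1.0337 + 5.2880 + 9.0398 + 0.1398 = 67.69
df = (3−1)(4−1) = 6. Since 67.69 > 10.645, reject the null hypothesis of independence at α = 0.1.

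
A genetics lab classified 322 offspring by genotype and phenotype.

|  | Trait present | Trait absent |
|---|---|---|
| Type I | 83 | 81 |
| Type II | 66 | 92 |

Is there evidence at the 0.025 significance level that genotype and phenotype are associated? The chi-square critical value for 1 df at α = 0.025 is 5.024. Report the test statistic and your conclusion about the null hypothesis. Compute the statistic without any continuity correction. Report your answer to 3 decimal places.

Row totals: 164, 158. Column totals: 149, 173. Grand total N = 322.
Expected counts (row total × column total / N):
  Type I, Trait present: 164×149/322 = 75.8882
  Type I, Trait absent: 164×173/322 = 88.1118
  Type II, Trait present: 158×149/322 = 73.1118
  Type II, Trait absent: 158×173/322 = 84.8882
Contributions (O − E)²/E:
  (83 − 75.8882)²/75.8882 = 0.6665
  (81 − 88.1118)²/88.1118 = 0.5740
  (66 − 73.1118)²/73.1118 = 0.6918
  (92 − 84.8882)²/84.8882 = 0.5958
χ² = 0.6665 + 0.5740 + 0.6918 + 0.5958 = 2.528
df = (2−1)(2−1) = 1. Since 2.528 < 5.024, fail to reject the null hypothesis of independence at α = 0.025.

2.528; fail to reject H₀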